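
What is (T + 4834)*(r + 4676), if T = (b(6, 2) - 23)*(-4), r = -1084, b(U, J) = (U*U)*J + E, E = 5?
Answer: 16587856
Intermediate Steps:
b(U, J) = 5 + J*U² (b(U, J) = (U*U)*J + 5 = U²*J + 5 = J*U² + 5 = 5 + J*U²)
T = -216 (T = ((5 + 2*6²) - 23)*(-4) = ((5 + 2*36) - 23)*(-4) = ((5 + 72) - 23)*(-4) = (77 - 23)*(-4) = 54*(-4) = -216)
(T + 4834)*(r + 4676) = (-216 + 4834)*(-1084 + 4676) = 4618*3592 = 16587856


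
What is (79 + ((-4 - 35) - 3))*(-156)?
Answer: -5772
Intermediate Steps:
(79 + ((-4 - 35) - 3))*(-156) = (79 + (-39 - 3))*(-156) = (79 - 42)*(-156) = 37*(-156) = -5772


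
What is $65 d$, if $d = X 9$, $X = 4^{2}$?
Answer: $9360$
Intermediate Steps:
$X = 16$
$d = 144$ ($d = 16 \cdot 9 = 144$)
$65 d = 65 \cdot 144 = 9360$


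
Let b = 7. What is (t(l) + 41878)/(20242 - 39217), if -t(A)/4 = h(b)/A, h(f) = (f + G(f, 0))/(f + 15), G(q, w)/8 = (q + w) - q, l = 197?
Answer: -90749612/41118825 ≈ -2.2070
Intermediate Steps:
G(q, w) = 8*w (G(q, w) = 8*((q + w) - q) = 8*w)
h(f) = f/(15 + f) (h(f) = (f + 8*0)/(f + 15) = (f + 0)/(15 + f) = f/(15 + f))
t(A) = -14/(11*A) (t(A) = -4*7/(15 + 7)/A = -4*7/22/A = -4*7*(1/22)/A = -14/(11*A))
(t(l) + 41878)/(20242 - 39217) = (-14/11/197 + 41878)/(20242 - 39217) = (-14/11*1/197 + 41878)/(-18975) = (-14/2167 + 41878)*(-1/18975) = (90749612/2167)*(-1/18975) = -90749612/41118825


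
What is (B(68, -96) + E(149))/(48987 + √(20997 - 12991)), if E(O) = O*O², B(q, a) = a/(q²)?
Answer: 46831437530685/693518549107 - 955997255*√8006/693518549107 ≈ 67.404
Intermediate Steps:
B(q, a) = a/q²
E(O) = O³
(B(68, -96) + E(149))/(48987 + √(20997 - 12991)) = (-96/68² + 149³)/(48987 + √(20997 - 12991)) = (-96*1/4624 + 3307949)/(48987 + √8006) = (-6/289 + 3307949)/(48987 + √8006) = 955997255/(289*(48987 + √8006))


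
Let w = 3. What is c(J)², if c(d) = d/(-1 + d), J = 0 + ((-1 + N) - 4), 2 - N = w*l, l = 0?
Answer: 9/16 ≈ 0.56250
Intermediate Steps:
N = 2 (N = 2 - 3*0 = 2 - 1*0 = 2 + 0 = 2)
J = -3 (J = 0 + ((-1 + 2) - 4) = 0 + (1 - 4) = 0 - 3 = -3)
c(J)² = (-3/(-1 - 3))² = (-3/(-4))² = (-3*(-¼))² = (¾)² = 9/16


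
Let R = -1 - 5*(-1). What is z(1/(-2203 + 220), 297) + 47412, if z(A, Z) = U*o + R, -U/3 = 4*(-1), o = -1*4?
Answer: 47368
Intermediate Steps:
R = 4 (R = -1 + 5 = 4)
o = -4
U = 12 (U = -12*(-1) = -3*(-4) = 12)
z(A, Z) = -44 (z(A, Z) = 12*(-4) + 4 = -48 + 4 = -44)
z(1/(-2203 + 220), 297) + 47412 = -44 + 47412 = 47368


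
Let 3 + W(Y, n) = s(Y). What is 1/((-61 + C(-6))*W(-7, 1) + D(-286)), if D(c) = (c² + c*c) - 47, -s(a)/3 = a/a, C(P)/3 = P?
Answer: 1/164019 ≈ 6.0969e-6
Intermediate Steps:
C(P) = 3*P
s(a) = -3 (s(a) = -3*a/a = -3*1 = -3)
W(Y, n) = -6 (W(Y, n) = -3 - 3 = -6)
D(c) = -47 + 2*c² (D(c) = (c² + c²) - 47 = 2*c² - 47 = -47 + 2*c²)
1/((-61 + C(-6))*W(-7, 1) + D(-286)) = 1/((-61 + 3*(-6))*(-6) + (-47 + 2*(-286)²)) = 1/((-61 - 18)*(-6) + (-47 + 2*81796)) = 1/(-79*(-6) + (-47 + 163592)) = 1/(474 + 163545) = 1/164019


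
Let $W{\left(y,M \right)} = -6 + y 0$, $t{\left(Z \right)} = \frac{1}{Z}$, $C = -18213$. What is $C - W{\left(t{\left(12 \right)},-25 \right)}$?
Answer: $-18207$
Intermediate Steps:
$W{\left(y,M \right)} = -6$ ($W{\left(y,M \right)} = -6 + 0 = -6$)
$C - W{\left(t{\left(12 \right)},-25 \right)} = -18213 - -6 = -18213 + 6 = -18207$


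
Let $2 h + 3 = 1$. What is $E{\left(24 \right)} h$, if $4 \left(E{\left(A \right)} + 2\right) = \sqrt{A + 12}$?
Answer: $\frac{1}{2} \approx 0.5$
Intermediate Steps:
$h = -1$ ($h = - \frac{3}{2} + \frac{1}{2} \cdot 1 = - \frac{3}{2} + \frac{1}{2} = -1$)
$E{\left(A \right)} = -2 + \frac{\sqrt{12 + A}}{4}$ ($E{\left(A \right)} = -2 + \frac{\sqrt{A + 12}}{4} = -2 + \frac{\sqrt{12 + A}}{4}$)
$E{\left(24 \right)} h = \left(-2 + \frac{\sqrt{12 + 24}}{4}\right) \left(-1\right) = \left(-2 + \frac{\sqrt{36}}{4}\right) \left(-1\right) = \left(-2 + \frac{1}{4} \cdot 6\right) \left(-1\right) = \left(-2 + \frac{3}{2}\right) \left(-1\right) = \left(- \frac{1}{2}\right) \left(-1\right) = \frac{1}{2}$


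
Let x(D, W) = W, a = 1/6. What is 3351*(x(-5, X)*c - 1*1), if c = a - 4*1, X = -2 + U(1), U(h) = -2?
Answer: 48031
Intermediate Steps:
a = 1/6 ≈ 0.16667
X = -4 (X = -2 - 2 = -4)
c = -23/6 (c = 1/6 - 4*1 = 1/6 - 4 = -23/6 ≈ -3.8333)
3351*(x(-5, X)*c - 1*1) = 3351*(-4*(-23/6) - 1*1) = 3351*(46/3 - 1) = 3351*(43/3) = 48031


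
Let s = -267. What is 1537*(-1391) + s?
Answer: -2138234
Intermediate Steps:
1537*(-1391) + s = 1537*(-1391) - 267 = -2137967 - 267 = -2138234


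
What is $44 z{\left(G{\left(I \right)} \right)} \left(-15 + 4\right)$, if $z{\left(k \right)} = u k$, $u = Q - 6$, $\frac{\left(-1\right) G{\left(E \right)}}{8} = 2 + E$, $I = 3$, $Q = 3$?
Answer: $-58080$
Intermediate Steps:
$G{\left(E \right)} = -16 - 8 E$ ($G{\left(E \right)} = - 8 \left(2 + E\right) = -16 - 8 E$)
$u = -3$ ($u = 3 - 6 = -3$)
$z{\left(k \right)} = - 3 k$
$44 z{\left(G{\left(I \right)} \right)} \left(-15 + 4\right) = 44 \left(- 3 \left(-16 - 24\right)\right) \left(-15 + 4\right) = 44 \left(- 3 \left(-16 - 24\right)\right) \left(-11\right) = 44 \left(\left(-3\right) \left(-40\right)\right) \left(-11\right) = 44 \cdot 120 \left(-11\right) = 5280 \left(-11\right) = -58080$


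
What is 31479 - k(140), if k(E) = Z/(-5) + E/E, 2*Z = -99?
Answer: 314681/10 ≈ 31468.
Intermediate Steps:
Z = -99/2 (Z = (1/2)*(-99) = -99/2 ≈ -49.500)
k(E) = 109/10 (k(E) = -99/2/(-5) + E/E = -99/2*(-1/5) + 1 = 99/10 + 1 = 109/10)
31479 - k(140) = 31479 - 1*109/10 = 31479 - 109/10 = 314681/10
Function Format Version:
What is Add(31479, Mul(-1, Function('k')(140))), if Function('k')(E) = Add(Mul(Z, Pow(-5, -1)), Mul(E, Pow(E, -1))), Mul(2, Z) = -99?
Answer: Rational(314681, 10) ≈ 31468.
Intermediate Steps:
Z = Rational(-99, 2) (Z = Mul(Rational(1, 2), -99) = Rational(-99, 2) ≈ -49.500)
Function('k')(E) = Rational(109, 10) (Function('k')(E) = Add(Mul(Rational(-99, 2), Pow(-5, -1)), Mul(E, Pow(E, -1))) = Add(Mul(Rational(-99, 2), Rational(-1, 5)), 1) = Add(Rational(99, 10), 1) = Rational(109, 10))
Add(31479, Mul(-1, Function('k')(140))) = Add(31479, Mul(-1, Rational(109, 10))) = Add(31479, Rational(-109, 10)) = Rational(314681, 10)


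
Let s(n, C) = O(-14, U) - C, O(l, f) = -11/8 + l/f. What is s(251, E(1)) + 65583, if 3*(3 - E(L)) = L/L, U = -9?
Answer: 4721797/72 ≈ 65581.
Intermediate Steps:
E(L) = 8/3 (E(L) = 3 - L/(3*L) = 3 - 1/3*1 = 3 - 1/3 = 8/3)
O(l, f) = -11/8 + l/f (O(l, f) = -11*1/8 + l/f = -11/8 + l/f)
s(n, C) = 13/72 - C (s(n, C) = (-11/8 - 14/(-9)) - C = (-11/8 - 14*(-1/9)) - C = (-11/8 + 14/9) - C = 13/72 - C)
s(251, E(1)) + 65583 = (13/72 - 1*8/3) + 65583 = (13/72 - 8/3) + 65583 = -179/72 + 65583 = 4721797/72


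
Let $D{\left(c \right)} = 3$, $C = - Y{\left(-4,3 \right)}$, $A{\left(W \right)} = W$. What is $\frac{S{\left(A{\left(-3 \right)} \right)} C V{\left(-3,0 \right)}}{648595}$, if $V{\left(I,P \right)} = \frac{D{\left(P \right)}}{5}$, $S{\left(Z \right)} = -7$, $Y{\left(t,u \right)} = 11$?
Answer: $\frac{231}{3242975} \approx 7.1231 \cdot 10^{-5}$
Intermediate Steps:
$C = -11$ ($C = \left(-1\right) 11 = -11$)
$V{\left(I,P \right)} = \frac{3}{5}$
$\frac{S{\left(A{\left(-3 \right)} \right)} C V{\left(-3,0 \right)}}{648595} = \frac{\left(-7\right) \left(-11\right) \frac{3}{5}}{648595} = 77 \cdot \frac{3}{5} \cdot \frac{1}{648595} = \frac{231}{5} \cdot \frac{1}{648595} = \frac{231}{3242975}$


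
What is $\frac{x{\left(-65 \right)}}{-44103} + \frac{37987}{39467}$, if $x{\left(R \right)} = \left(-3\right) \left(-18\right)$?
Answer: $\frac{9143221}{9511547} \approx 0.96128$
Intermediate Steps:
$x{\left(R \right)} = 54$
$\frac{x{\left(-65 \right)}}{-44103} + \frac{37987}{39467} = \frac{54}{-44103} + \frac{37987}{39467} = 54 \left(- \frac{1}{44103}\right) + 37987 \cdot \frac{1}{39467} = - \frac{18}{14701} + \frac{37987}{39467} = \frac{9143221}{9511547}$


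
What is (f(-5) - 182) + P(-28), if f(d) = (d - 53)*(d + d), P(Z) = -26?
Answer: 372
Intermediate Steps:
f(d) = 2*d*(-53 + d) (f(d) = (-53 + d)*(2*d) = 2*d*(-53 + d))
(f(-5) - 182) + P(-28) = (2*(-5)*(-53 - 5) - 182) - 26 = (2*(-5)*(-58) - 182) - 26 = (580 - 182) - 26 = 398 - 26 = 372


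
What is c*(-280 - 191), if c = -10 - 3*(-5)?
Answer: -2355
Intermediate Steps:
c = 5 (c = -10 + 15 = 5)
c*(-280 - 191) = 5*(-280 - 191) = 5*(-471) = -2355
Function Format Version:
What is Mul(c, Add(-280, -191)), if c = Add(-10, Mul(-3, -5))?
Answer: -2355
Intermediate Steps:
c = 5 (c = Add(-10, 15) = 5)
Mul(c, Add(-280, -191)) = Mul(5, Add(-280, -191)) = Mul(5, -471) = -2355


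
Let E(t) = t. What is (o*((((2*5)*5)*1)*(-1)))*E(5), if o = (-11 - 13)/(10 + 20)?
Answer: 200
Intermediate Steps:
o = -⅘ (o = -24/30 = -24*1/30 = -⅘ ≈ -0.80000)
(o*((((2*5)*5)*1)*(-1)))*E(5) = -4*((2*5)*5)*1*(-1)/5*5 = -4*(10*5)*1*(-1)/5*5 = -4*50*1*(-1)/5*5 = -40*(-1)*5 = -⅘*(-50)*5 = 40*5 = 200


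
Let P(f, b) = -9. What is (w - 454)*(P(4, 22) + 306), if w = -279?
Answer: -217701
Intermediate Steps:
(w - 454)*(P(4, 22) + 306) = (-279 - 454)*(-9 + 306) = -733*297 = -217701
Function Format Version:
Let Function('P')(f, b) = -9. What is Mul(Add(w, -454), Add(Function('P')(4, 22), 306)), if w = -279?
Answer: -217701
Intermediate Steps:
Mul(Add(w, -454), Add(Function('P')(4, 22), 306)) = Mul(Add(-279, -454), Add(-9, 306)) = Mul(-733, 297) = -217701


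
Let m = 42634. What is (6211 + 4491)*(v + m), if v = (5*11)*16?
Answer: 465686828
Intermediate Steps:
v = 880 (v = 55*16 = 880)
(6211 + 4491)*(v + m) = (6211 + 4491)*(880 + 42634) = 10702*43514 = 465686828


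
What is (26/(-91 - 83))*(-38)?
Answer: 494/87 ≈ 5.6782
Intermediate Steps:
(26/(-91 - 83))*(-38) = (26/(-174))*(-38) = -1/174*26*(-38) = -13/87*(-38) = 494/87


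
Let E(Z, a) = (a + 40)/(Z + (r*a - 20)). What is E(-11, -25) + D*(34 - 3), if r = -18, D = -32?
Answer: -415633/419 ≈ -991.96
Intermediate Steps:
E(Z, a) = (40 + a)/(-20 + Z - 18*a) (E(Z, a) = (a + 40)/(Z + (-18*a - 20)) = (40 + a)/(Z + (-20 - 18*a)) = (40 + a)/(-20 + Z - 18*a))
E(-11, -25) + D*(34 - 3) = (40 - 25)/(-20 - 11 - 18*(-25)) - 32*(34 - 3) = 15/(-20 - 11 + 450) - 32*31 = 15/419 - 992 = -415633/419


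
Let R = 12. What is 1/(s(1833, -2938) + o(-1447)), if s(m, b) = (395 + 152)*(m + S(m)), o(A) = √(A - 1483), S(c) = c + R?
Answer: 1005933/2023802402443 - I*√2930/4047604804886 ≈ 4.9705e-7 - 1.3373e-11*I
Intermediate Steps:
S(c) = 12 + c (S(c) = c + 12 = 12 + c)
o(A) = √(-1483 + A)
s(m, b) = 6564 + 1094*m (s(m, b) = (395 + 152)*(m + (12 + m)) = 547*(12 + 2*m) = 6564 + 1094*m)
1/(s(1833, -2938) + o(-1447)) = 1/((6564 + 1094*1833) + √(-1483 - 1447)) = 1/((6564 + 2005302) + √(-2930)) = 1/(2011866 + I*√2930)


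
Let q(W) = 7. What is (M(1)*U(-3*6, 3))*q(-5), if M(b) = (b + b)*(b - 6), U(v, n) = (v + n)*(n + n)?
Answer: 6300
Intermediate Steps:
U(v, n) = 2*n*(n + v) (U(v, n) = (n + v)*(2*n) = 2*n*(n + v))
M(b) = 2*b*(-6 + b) (M(b) = (2*b)*(-6 + b) = 2*b*(-6 + b))
(M(1)*U(-3*6, 3))*q(-5) = ((2*1*(-6 + 1))*(2*3*(3 - 3*6)))*7 = ((2*1*(-5))*(2*3*(3 - 18)))*7 = -20*3*(-15)*7 = -10*(-90)*7 = 900*7 = 6300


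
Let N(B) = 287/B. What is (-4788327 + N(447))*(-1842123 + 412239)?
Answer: 1020165935653896/149 ≈ 6.8467e+12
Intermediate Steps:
(-4788327 + N(447))*(-1842123 + 412239) = (-4788327 + 287/447)*(-1842123 + 412239) = (-4788327 + 287*(1/447))*(-1429884) = (-4788327 + 287/447)*(-1429884) = -2140381882/447*(-1429884) = 1020165935653896/149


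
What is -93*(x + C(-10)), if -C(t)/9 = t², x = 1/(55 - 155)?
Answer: 8370093/100 ≈ 83701.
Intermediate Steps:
x = -1/100 (x = 1/(-100) = -1/100 ≈ -0.010000)
C(t) = -9*t²
-93*(x + C(-10)) = -93*(-1/100 - 9*(-10)²) = -93*(-1/100 - 9*100) = -93*(-1/100 - 900) = -93*(-90001/100) = 8370093/100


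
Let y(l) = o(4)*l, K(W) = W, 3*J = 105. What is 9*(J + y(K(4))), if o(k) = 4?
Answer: 459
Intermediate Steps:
J = 35 (J = (⅓)*105 = 35)
y(l) = 4*l
9*(J + y(K(4))) = 9*(35 + 4*4) = 9*(35 + 16) = 9*51 = 459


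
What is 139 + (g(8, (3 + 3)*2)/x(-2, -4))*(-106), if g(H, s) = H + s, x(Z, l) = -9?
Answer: 3371/9 ≈ 374.56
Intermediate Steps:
139 + (g(8, (3 + 3)*2)/x(-2, -4))*(-106) = 139 + ((8 + (3 + 3)*2)/(-9))*(-106) = 139 + ((8 + 6*2)*(-⅑))*(-106) = 139 + ((8 + 12)*(-⅑))*(-106) = 139 + (20*(-⅑))*(-106) = 139 - 20/9*(-106) = 139 + 2120/9 = 3371/9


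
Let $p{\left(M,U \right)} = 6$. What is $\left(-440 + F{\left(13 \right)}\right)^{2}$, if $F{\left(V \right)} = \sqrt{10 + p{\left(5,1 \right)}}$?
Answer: $190096$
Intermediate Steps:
$F{\left(V \right)} = 4$ ($F{\left(V \right)} = \sqrt{10 + 6} = \sqrt{16} = 4$)
$\left(-440 + F{\left(13 \right)}\right)^{2} = \left(-440 + 4\right)^{2} = \left(-436\right)^{2} = 190096$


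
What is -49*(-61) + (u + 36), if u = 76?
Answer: 3101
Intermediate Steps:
-49*(-61) + (u + 36) = -49*(-61) + (76 + 36) = 2989 + 112 = 3101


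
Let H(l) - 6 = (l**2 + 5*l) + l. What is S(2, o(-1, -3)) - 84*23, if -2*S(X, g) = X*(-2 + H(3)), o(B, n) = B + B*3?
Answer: -1963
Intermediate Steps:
o(B, n) = 4*B (o(B, n) = B + 3*B = 4*B)
H(l) = 6 + l**2 + 6*l (H(l) = 6 + ((l**2 + 5*l) + l) = 6 + (l**2 + 6*l) = 6 + l**2 + 6*l)
S(X, g) = -31*X/2 (S(X, g) = -X*(-2 + (6 + 3**2 + 6*3))/2 = -X*(-2 + (6 + 9 + 18))/2 = -X*(-2 + 33)/2 = -X*31/2 = -31*X/2)
S(2, o(-1, -3)) - 84*23 = -31/2*2 - 84*23 = -31 - 1932 = -1963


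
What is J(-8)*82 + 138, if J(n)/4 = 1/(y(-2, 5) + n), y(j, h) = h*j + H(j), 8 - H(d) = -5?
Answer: 362/5 ≈ 72.400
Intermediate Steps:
H(d) = 13 (H(d) = 8 - 1*(-5) = 8 + 5 = 13)
y(j, h) = 13 + h*j (y(j, h) = h*j + 13 = 13 + h*j)
J(n) = 4/(3 + n) (J(n) = 4/((13 + 5*(-2)) + n) = 4/((13 - 10) + n) = 4/(3 + n))
J(-8)*82 + 138 = (4/(3 - 8))*82 + 138 = (4/(-5))*82 + 138 = (4*(-⅕))*82 + 138 = -⅘*82 + 138 = -328/5 + 138 = 362/5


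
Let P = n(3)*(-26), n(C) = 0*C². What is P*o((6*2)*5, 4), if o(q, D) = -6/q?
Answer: 0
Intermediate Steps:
n(C) = 0
P = 0 (P = 0*(-26) = 0)
P*o((6*2)*5, 4) = 0*(-6/((6*2)*5)) = 0*(-6/(12*5)) = 0*(-6/60) = 0*(-6*1/60) = 0*(-⅒) = 0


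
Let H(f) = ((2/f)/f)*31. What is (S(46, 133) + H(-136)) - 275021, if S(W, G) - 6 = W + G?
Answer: -2541683297/9248 ≈ -2.7484e+5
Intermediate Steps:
S(W, G) = 6 + G + W (S(W, G) = 6 + (W + G) = 6 + (G + W) = 6 + G + W)
H(f) = 62/f² (H(f) = (2/f²)*31 = 62/f²)
(S(46, 133) + H(-136)) - 275021 = ((6 + 133 + 46) + 62/(-136)²) - 275021 = (185 + 62*(1/18496)) - 275021 = (185 + 31/9248) - 275021 = 1710911/9248 - 275021 = -2541683297/9248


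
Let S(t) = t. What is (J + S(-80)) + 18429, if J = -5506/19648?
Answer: 180257823/9824 ≈ 18349.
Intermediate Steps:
J = -2753/9824 (J = -5506*1/19648 = -2753/9824 ≈ -0.28023)
(J + S(-80)) + 18429 = (-2753/9824 - 80) + 18429 = -788673/9824 + 18429 = 180257823/9824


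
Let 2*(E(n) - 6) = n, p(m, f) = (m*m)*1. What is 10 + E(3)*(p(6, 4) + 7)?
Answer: 665/2 ≈ 332.50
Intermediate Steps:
p(m, f) = m² (p(m, f) = m²*1 = m²)
E(n) = 6 + n/2
10 + E(3)*(p(6, 4) + 7) = 10 + (6 + (½)*3)*(6² + 7) = 10 + (6 + 3/2)*(36 + 7) = 10 + (15/2)*43 = 10 + 645/2 = 665/2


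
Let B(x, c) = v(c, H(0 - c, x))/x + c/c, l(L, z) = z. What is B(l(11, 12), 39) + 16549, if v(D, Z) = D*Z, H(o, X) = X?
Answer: 16589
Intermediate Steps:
B(x, c) = 1 + c (B(x, c) = (c*x)/x + c/c = c + 1 = 1 + c)
B(l(11, 12), 39) + 16549 = (1 + 39) + 16549 = 40 + 16549 = 16589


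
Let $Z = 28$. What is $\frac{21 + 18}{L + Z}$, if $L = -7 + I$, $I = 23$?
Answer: $\frac{39}{44} \approx 0.88636$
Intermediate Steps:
$L = 16$ ($L = -7 + 23 = 16$)
$\frac{21 + 18}{L + Z} = \frac{21 + 18}{16 + 28} = \frac{1}{44} \cdot 39 = \frac{39}{44}$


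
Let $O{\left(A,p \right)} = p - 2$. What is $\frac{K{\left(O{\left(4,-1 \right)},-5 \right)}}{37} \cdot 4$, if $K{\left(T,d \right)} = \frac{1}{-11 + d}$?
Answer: $- \frac{1}{148} \approx -0.0067568$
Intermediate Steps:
$O{\left(A,p \right)} = -2 + p$
$\frac{K{\left(O{\left(4,-1 \right)},-5 \right)}}{37} \cdot 4 = \frac{1}{\left(-11 - 5\right) 37} \cdot 4 = \frac{1}{-16} \cdot \frac{1}{37} \cdot 4 = \left(- \frac{1}{16}\right) \frac{1}{37} \cdot 4 = \left(- \frac{1}{592}\right) 4 = - \frac{1}{148}$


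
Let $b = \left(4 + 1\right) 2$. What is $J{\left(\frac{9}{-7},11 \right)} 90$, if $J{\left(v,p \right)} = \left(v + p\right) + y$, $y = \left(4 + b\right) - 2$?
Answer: $\frac{13680}{7} \approx 1954.3$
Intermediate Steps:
$b = 10$ ($b = 5 \cdot 2 = 10$)
$y = 12$ ($y = \left(4 + 10\right) - 2 = 14 - 2 = 12$)
$J{\left(v,p \right)} = 12 + p + v$ ($J{\left(v,p \right)} = \left(v + p\right) + 12 = \left(p + v\right) + 12 = 12 + p + v$)
$J{\left(\frac{9}{-7},11 \right)} 90 = \left(12 + 11 + \frac{9}{-7}\right) 90 = \left(12 + 11 + 9 \left(- \frac{1}{7}\right)\right) 90 = \left(12 + 11 - \frac{9}{7}\right) 90 = \frac{152}{7} \cdot 90 = \frac{13680}{7}$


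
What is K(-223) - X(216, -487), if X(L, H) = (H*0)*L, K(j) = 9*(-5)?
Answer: -45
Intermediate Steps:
K(j) = -45
X(L, H) = 0 (X(L, H) = 0*L = 0)
K(-223) - X(216, -487) = -45 - 1*0 = -45 + 0 = -45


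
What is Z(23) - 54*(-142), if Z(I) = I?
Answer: 7691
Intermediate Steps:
Z(23) - 54*(-142) = 23 - 54*(-142) = 23 + 7668 = 7691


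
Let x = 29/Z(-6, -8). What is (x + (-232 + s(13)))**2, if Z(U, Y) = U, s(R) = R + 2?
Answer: 1771561/36 ≈ 49210.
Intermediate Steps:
s(R) = 2 + R
x = -29/6 (x = 29/(-6) = 29*(-1/6) = -29/6 ≈ -4.8333)
(x + (-232 + s(13)))**2 = (-29/6 + (-232 + (2 + 13)))**2 = (-29/6 + (-232 + 15))**2 = (-29/6 - 217)**2 = (-1331/6)**2 = 1771561/36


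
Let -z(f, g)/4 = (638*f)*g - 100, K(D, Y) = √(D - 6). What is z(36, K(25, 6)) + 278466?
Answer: 278866 - 91872*√19 ≈ -1.2159e+5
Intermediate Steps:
K(D, Y) = √(-6 + D)
z(f, g) = 400 - 2552*f*g (z(f, g) = -4*((638*f)*g - 100) = -4*(638*f*g - 100) = -4*(-100 + 638*f*g) = 400 - 2552*f*g)
z(36, K(25, 6)) + 278466 = (400 - 2552*36*√(-6 + 25)) + 278466 = (400 - 2552*36*√19) + 278466 = (400 - 91872*√19) + 278466 = 278866 - 91872*√19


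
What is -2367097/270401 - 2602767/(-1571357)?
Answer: -3015763641062/424896504157 ≈ -7.0976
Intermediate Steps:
-2367097/270401 - 2602767/(-1571357) = -2367097*1/270401 - 2602767*(-1/1571357) = -2367097/270401 + 2602767/1571357 = -3015763641062/424896504157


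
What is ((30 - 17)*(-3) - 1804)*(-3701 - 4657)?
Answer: 15403794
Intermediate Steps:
((30 - 17)*(-3) - 1804)*(-3701 - 4657) = (13*(-3) - 1804)*(-8358) = (-39 - 1804)*(-8358) = -1843*(-8358) = 15403794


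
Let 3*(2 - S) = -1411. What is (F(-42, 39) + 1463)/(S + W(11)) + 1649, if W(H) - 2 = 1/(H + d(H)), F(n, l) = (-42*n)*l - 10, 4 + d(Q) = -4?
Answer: 2558923/1424 ≈ 1797.0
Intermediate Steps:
S = 1417/3 (S = 2 - ⅓*(-1411) = 2 + 1411/3 = 1417/3 ≈ 472.33)
d(Q) = -8 (d(Q) = -4 - 4 = -8)
F(n, l) = -10 - 42*l*n (F(n, l) = -42*l*n - 10 = -10 - 42*l*n)
W(H) = 2 + 1/(-8 + H) (W(H) = 2 + 1/(H - 8) = 2 + 1/(-8 + H))
(F(-42, 39) + 1463)/(S + W(11)) + 1649 = ((-10 - 42*39*(-42)) + 1463)/(1417/3 + (-15 + 2*11)/(-8 + 11)) + 1649 = ((-10 + 68796) + 1463)/(1417/3 + (-15 + 22)/3) + 1649 = (68786 + 1463)/(1417/3 + (⅓)*7) + 1649 = 70249/(1417/3 + 7/3) + 1649 = 70249/(1424/3) + 1649 = 70249*(3/1424) + 1649 = 210747/1424 + 1649 = 2558923/1424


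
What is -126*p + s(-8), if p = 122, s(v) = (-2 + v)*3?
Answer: -15402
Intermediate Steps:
s(v) = -6 + 3*v
-126*p + s(-8) = -126*122 + (-6 + 3*(-8)) = -15372 + (-6 - 24) = -15372 - 30 = -15402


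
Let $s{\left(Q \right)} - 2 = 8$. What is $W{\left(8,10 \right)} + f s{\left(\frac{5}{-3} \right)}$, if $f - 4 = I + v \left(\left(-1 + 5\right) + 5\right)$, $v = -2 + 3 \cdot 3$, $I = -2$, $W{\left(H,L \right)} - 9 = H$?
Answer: $667$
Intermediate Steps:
$W{\left(H,L \right)} = 9 + H$
$s{\left(Q \right)} = 10$ ($s{\left(Q \right)} = 2 + 8 = 10$)
$v = 7$ ($v = -2 + 9 = 7$)
$f = 65$ ($f = 4 - \left(2 - 7 \left(\left(-1 + 5\right) + 5\right)\right) = 4 - \left(2 - 7 \left(4 + 5\right)\right) = 4 + \left(-2 + 7 \cdot 9\right) = 4 + \left(-2 + 63\right) = 4 + 61 = 65$)
$W{\left(8,10 \right)} + f s{\left(\frac{5}{-3} \right)} = \left(9 + 8\right) + 65 \cdot 10 = 17 + 650 = 667$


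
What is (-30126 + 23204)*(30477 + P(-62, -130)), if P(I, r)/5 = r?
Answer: -206462494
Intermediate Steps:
P(I, r) = 5*r
(-30126 + 23204)*(30477 + P(-62, -130)) = (-30126 + 23204)*(30477 + 5*(-130)) = -6922*(30477 - 650) = -6922*29827 = -206462494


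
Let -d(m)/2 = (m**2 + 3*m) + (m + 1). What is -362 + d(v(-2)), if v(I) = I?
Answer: -356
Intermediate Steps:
d(m) = -2 - 8*m - 2*m**2 (d(m) = -2*((m**2 + 3*m) + (m + 1)) = -2*((m**2 + 3*m) + (1 + m)) = -2*(1 + m**2 + 4*m) = -2 - 8*m - 2*m**2)
-362 + d(v(-2)) = -362 + (-2 - 8*(-2) - 2*(-2)**2) = -362 + (-2 + 16 - 2*4) = -362 + (-2 + 16 - 8) = -362 + 6 = -356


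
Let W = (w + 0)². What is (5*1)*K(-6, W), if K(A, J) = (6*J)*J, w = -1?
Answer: 30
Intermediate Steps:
W = 1 (W = (-1 + 0)² = (-1)² = 1)
K(A, J) = 6*J²
(5*1)*K(-6, W) = (5*1)*(6*1²) = 5*(6*1) = 5*6 = 30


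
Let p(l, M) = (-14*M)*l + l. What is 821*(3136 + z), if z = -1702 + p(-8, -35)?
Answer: -2047574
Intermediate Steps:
p(l, M) = l - 14*M*l (p(l, M) = -14*M*l + l = l - 14*M*l)
z = -5630 (z = -1702 - 8*(1 - 14*(-35)) = -1702 - 8*(1 + 490) = -1702 - 8*491 = -1702 - 3928 = -5630)
821*(3136 + z) = 821*(3136 - 5630) = 821*(-2494) = -2047574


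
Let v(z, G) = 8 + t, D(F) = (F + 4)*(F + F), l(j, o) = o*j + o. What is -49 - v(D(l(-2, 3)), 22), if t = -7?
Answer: -50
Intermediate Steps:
l(j, o) = o + j*o (l(j, o) = j*o + o = o + j*o)
D(F) = 2*F*(4 + F) (D(F) = (4 + F)*(2*F) = 2*F*(4 + F))
v(z, G) = 1 (v(z, G) = 8 - 7 = 1)
-49 - v(D(l(-2, 3)), 22) = -49 - 1*1 = -49 - 1 = -50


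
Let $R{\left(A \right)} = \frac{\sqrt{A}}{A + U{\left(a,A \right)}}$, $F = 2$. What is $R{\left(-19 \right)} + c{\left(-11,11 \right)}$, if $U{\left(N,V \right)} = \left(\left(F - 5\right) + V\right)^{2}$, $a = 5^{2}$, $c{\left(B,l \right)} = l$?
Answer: $11 + \frac{i \sqrt{19}}{465} \approx 11.0 + 0.009374 i$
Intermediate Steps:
$a = 25$
$U{\left(N,V \right)} = \left(-3 + V\right)^{2}$ ($U{\left(N,V \right)} = \left(\left(2 - 5\right) + V\right)^{2} = \left(-3 + V\right)^{2}$)
$R{\left(A \right)} = \frac{\sqrt{A}}{A + \left(-3 + A\right)^{2}}$
$R{\left(-19 \right)} + c{\left(-11,11 \right)} = \frac{\sqrt{-19}}{-19 + \left(-3 - 19\right)^{2}} + 11 = \frac{i \sqrt{19}}{-19 + \left(-22\right)^{2}} + 11 = \frac{i \sqrt{19}}{-19 + 484} + 11 = \frac{i \sqrt{19}}{465} + 11 = 11 + \frac{i \sqrt{19}}{465}$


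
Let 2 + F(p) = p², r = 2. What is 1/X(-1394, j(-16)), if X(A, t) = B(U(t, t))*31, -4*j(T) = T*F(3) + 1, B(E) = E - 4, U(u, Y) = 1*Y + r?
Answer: 4/3193 ≈ 0.0012527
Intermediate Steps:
F(p) = -2 + p²
U(u, Y) = 2 + Y (U(u, Y) = 1*Y + 2 = Y + 2 = 2 + Y)
B(E) = -4 + E
j(T) = -¼ - 7*T/4 (j(T) = -(T*(-2 + 3²) + 1)/4 = -(T*(-2 + 9) + 1)/4 = -(T*7 + 1)/4 = -(7*T + 1)/4 = -(1 + 7*T)/4 = -¼ - 7*T/4)
X(A, t) = -62 + 31*t (X(A, t) = (-4 + (2 + t))*31 = (-2 + t)*31 = -62 + 31*t)
1/X(-1394, j(-16)) = 1/(-62 + 31*(-¼ - 7/4*(-16))) = 1/(-62 + 31*(-¼ + 28)) = 1/(-62 + 31*(111/4)) = 1/(-62 + 3441/4) = 1/(3193/4) = 4/3193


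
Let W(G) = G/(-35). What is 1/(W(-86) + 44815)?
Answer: 35/1568611 ≈ 2.2313e-5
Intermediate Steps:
W(G) = -G/35 (W(G) = G*(-1/35) = -G/35)
1/(W(-86) + 44815) = 1/(-1/35*(-86) + 44815) = 1/(86/35 + 44815) = 1/(1568611/35) = 35/1568611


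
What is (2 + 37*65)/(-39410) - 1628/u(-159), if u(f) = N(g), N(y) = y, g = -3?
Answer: 64152259/118230 ≈ 542.61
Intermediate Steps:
u(f) = -3
(2 + 37*65)/(-39410) - 1628/u(-159) = (2 + 37*65)/(-39410) - 1628/(-3) = (2 + 2405)*(-1/39410) - 1628*(-⅓) = 2407*(-1/39410) + 1628/3 = -2407/39410 + 1628/3 = 64152259/118230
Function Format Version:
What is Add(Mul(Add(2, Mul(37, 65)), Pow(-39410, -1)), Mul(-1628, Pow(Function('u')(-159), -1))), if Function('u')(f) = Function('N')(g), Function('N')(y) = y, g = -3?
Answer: Rational(64152259, 118230) ≈ 542.61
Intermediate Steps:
Function('u')(f) = -3
Add(Mul(Add(2, Mul(37, 65)), Pow(-39410, -1)), Mul(-1628, Pow(Function('u')(-159), -1))) = Add(Mul(Add(2, Mul(37, 65)), Pow(-39410, -1)), Mul(-1628, Pow(-3, -1))) = Add(Mul(Add(2, 2405), Rational(-1, 39410)), Mul(-1628, Rational(-1, 3))) = Add(Mul(2407, Rational(-1, 39410)), Rational(1628, 3)) = Add(Rational(-2407, 39410), Rational(1628, 3)) = Rational(64152259, 118230)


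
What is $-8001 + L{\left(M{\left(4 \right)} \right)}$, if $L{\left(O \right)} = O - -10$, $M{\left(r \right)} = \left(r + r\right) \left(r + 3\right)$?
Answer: $-7935$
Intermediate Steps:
$M{\left(r \right)} = 2 r \left(3 + r\right)$
$L{\left(O \right)} = 10 + O$ ($L{\left(O \right)} = O + 10 = 10 + O$)
$-8001 + L{\left(M{\left(4 \right)} \right)} = -8001 + \left(10 + 2 \cdot 4 \left(3 + 4\right)\right) = -8001 + \left(10 + 2 \cdot 4 \cdot 7\right) = -8001 + \left(10 + 56\right) = -8001 + 66 = -7935$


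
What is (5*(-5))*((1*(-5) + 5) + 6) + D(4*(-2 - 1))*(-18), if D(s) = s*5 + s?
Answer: 1146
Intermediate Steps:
D(s) = 6*s (D(s) = 5*s + s = 6*s)
(5*(-5))*((1*(-5) + 5) + 6) + D(4*(-2 - 1))*(-18) = (5*(-5))*((1*(-5) + 5) + 6) + (6*(4*(-2 - 1)))*(-18) = -25*((-5 + 5) + 6) + (6*(4*(-3)))*(-18) = -25*(0 + 6) + (6*(-12))*(-18) = -25*6 - 72*(-18) = -150 + 1296 = 1146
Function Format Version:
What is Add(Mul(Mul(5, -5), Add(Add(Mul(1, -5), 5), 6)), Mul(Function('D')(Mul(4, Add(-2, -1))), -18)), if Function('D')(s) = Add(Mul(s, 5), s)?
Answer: 1146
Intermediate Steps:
Function('D')(s) = Mul(6, s) (Function('D')(s) = Add(Mul(5, s), s) = Mul(6, s))
Add(Mul(Mul(5, -5), Add(Add(Mul(1, -5), 5), 6)), Mul(Function('D')(Mul(4, Add(-2, -1))), -18)) = Add(Mul(Mul(5, -5), Add(Add(Mul(1, -5), 5), 6)), Mul(Mul(6, Mul(4, Add(-2, -1))), -18)) = Add(Mul(-25, Add(Add(-5, 5), 6)), Mul(Mul(6, Mul(4, -3)), -18)) = Add(Mul(-25, Add(0, 6)), Mul(Mul(6, -12), -18)) = Add(Mul(-25, 6), Mul(-72, -18)) = Add(-150, 1296) = 1146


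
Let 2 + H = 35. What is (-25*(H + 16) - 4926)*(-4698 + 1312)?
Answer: 20827286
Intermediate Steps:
H = 33 (H = -2 + 35 = 33)
(-25*(H + 16) - 4926)*(-4698 + 1312) = (-25*(33 + 16) - 4926)*(-4698 + 1312) = (-25*49 - 4926)*(-3386) = (-1225 - 4926)*(-3386) = -6151*(-3386) = 20827286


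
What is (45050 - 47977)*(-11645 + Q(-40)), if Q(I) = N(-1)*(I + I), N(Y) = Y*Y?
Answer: 34319075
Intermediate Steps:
N(Y) = Y²
Q(I) = 2*I (Q(I) = (-1)²*(I + I) = 1*(2*I) = 2*I)
(45050 - 47977)*(-11645 + Q(-40)) = (45050 - 47977)*(-11645 + 2*(-40)) = -2927*(-11645 - 80) = -2927*(-11725) = 34319075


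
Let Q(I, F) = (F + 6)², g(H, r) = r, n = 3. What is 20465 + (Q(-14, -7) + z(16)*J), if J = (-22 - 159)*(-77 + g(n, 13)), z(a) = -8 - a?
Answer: -257550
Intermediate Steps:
Q(I, F) = (6 + F)²
J = 11584 (J = (-22 - 159)*(-77 + 13) = -181*(-64) = 11584)
20465 + (Q(-14, -7) + z(16)*J) = 20465 + ((6 - 7)² + (-8 - 1*16)*11584) = 20465 + ((-1)² + (-8 - 16)*11584) = 20465 + (1 - 24*11584) = 20465 + (1 - 278016) = 20465 - 278015 = -257550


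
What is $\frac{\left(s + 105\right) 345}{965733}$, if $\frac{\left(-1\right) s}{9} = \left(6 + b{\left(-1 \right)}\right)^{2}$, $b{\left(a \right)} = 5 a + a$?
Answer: $\frac{12075}{321911} \approx 0.03751$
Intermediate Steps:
$b{\left(a \right)} = 6 a$
$s = 0$ ($s = - 9 \left(6 + 6 \left(-1\right)\right)^{2} = - 9 \left(6 - 6\right)^{2} = - 9 \cdot 0^{2} = \left(-9\right) 0 = 0$)
$\frac{\left(s + 105\right) 345}{965733} = \frac{\left(0 + 105\right) 345}{965733} = 105 \cdot 345 \cdot \frac{1}{965733} = 36225 \cdot \frac{1}{965733} = \frac{12075}{321911}$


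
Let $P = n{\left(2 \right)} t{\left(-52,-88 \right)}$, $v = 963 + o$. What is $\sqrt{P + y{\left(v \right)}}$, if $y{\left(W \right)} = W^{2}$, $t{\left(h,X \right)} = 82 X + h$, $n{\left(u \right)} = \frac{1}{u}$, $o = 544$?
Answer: $3 \sqrt{251935} \approx 1505.8$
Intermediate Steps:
$t{\left(h,X \right)} = h + 82 X$
$v = 1507$ ($v = 963 + 544 = 1507$)
$P = -3634$ ($P = \frac{-52 + 82 \left(-88\right)}{2} = \frac{-52 - 7216}{2} = \frac{1}{2} \left(-7268\right) = -3634$)
$\sqrt{P + y{\left(v \right)}} = \sqrt{-3634 + 1507^{2}} = \sqrt{-3634 + 2271049} = \sqrt{2267415} = 3 \sqrt{251935}$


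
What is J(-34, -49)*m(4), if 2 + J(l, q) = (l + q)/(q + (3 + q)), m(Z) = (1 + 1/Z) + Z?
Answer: -2247/380 ≈ -5.9132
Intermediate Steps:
m(Z) = 1 + Z + 1/Z (m(Z) = (1 + 1/Z) + Z = 1 + Z + 1/Z)
J(l, q) = -2 + (l + q)/(3 + 2*q) (J(l, q) = -2 + (l + q)/(q + (3 + q)) = -2 + (l + q)/(3 + 2*q))
J(-34, -49)*m(4) = ((-6 - 34 - 3*(-49))/(3 + 2*(-49)))*(1 + 4 + 1/4) = ((-6 - 34 + 147)/(3 - 98))*(1 + 4 + ¼) = (107/(-95))*(21/4) = -1/95*107*(21/4) = -107/95*21/4 = -2247/380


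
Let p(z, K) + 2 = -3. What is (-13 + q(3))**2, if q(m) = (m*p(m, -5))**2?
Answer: 44944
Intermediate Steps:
p(z, K) = -5 (p(z, K) = -2 - 3 = -5)
q(m) = 25*m**2 (q(m) = (m*(-5))**2 = (-5*m)**2 = 25*m**2)
(-13 + q(3))**2 = (-13 + 25*3**2)**2 = (-13 + 25*9)**2 = (-13 + 225)**2 = 212**2 = 44944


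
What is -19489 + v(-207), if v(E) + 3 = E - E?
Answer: -19492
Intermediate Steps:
v(E) = -3 (v(E) = -3 + (E - E) = -3 + 0 = -3)
-19489 + v(-207) = -19489 - 3 = -19492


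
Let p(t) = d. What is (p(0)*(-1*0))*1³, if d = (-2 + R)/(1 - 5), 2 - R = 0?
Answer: 0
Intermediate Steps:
R = 2 (R = 2 - 1*0 = 2 + 0 = 2)
d = 0 (d = (-2 + 2)/(1 - 5) = 0/(-4) = 0*(-¼) = 0)
p(t) = 0
(p(0)*(-1*0))*1³ = (0*(-1*0))*1³ = (0*0)*1 = 0*1 = 0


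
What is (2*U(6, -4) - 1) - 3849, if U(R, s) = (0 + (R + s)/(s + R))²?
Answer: -3848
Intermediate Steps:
U(R, s) = 1 (U(R, s) = (0 + (R + s)/(R + s))² = (0 + 1)² = 1² = 1)
(2*U(6, -4) - 1) - 3849 = (2*1 - 1) - 3849 = (2 - 1) - 3849 = 1 - 3849 = -3848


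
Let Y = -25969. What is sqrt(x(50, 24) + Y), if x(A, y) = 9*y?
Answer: I*sqrt(25753) ≈ 160.48*I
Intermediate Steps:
sqrt(x(50, 24) + Y) = sqrt(9*24 - 25969) = sqrt(216 - 25969) = sqrt(-25753) = I*sqrt(25753)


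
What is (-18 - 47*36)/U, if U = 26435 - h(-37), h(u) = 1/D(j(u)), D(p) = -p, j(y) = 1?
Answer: -285/4406 ≈ -0.064685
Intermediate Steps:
h(u) = -1 (h(u) = 1/(-1*1) = 1/(-1) = -1)
U = 26436 (U = 26435 - 1*(-1) = 26435 + 1 = 26436)
(-18 - 47*36)/U = (-18 - 47*36)/26436 = (-18 - 1692)*(1/26436) = -1710*1/26436 = -285/4406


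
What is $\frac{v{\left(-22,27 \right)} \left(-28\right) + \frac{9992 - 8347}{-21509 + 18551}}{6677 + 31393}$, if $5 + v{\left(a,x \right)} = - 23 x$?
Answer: $\frac{51846179}{112611060} \approx 0.4604$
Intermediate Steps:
$v{\left(a,x \right)} = -5 - 23 x$
$\frac{v{\left(-22,27 \right)} \left(-28\right) + \frac{9992 - 8347}{-21509 + 18551}}{6677 + 31393} = \frac{\left(-5 - 621\right) \left(-28\right) + \frac{9992 - 8347}{-21509 + 18551}}{6677 + 31393} = \frac{\left(-5 - 621\right) \left(-28\right) + \frac{1645}{-2958}}{38070} = \left(\left(-626\right) \left(-28\right) + 1645 \left(- \frac{1}{2958}\right)\right) \frac{1}{38070} = \left(17528 - \frac{1645}{2958}\right) \frac{1}{38070} = \frac{51846179}{2958} \cdot \frac{1}{38070} = \frac{51846179}{112611060}$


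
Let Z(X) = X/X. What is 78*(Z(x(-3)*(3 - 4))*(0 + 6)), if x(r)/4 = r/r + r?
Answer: 468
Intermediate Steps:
x(r) = 4 + 4*r (x(r) = 4*(r/r + r) = 4*(1 + r) = 4 + 4*r)
Z(X) = 1
78*(Z(x(-3)*(3 - 4))*(0 + 6)) = 78*(1*(0 + 6)) = 78*(1*6) = 78*6 = 468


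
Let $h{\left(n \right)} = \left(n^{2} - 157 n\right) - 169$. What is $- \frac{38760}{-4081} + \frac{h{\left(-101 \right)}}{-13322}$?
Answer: $\frac{410707711}{54367082} \approx 7.5543$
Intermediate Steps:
$h{\left(n \right)} = -169 + n^{2} - 157 n$
$- \frac{38760}{-4081} + \frac{h{\left(-101 \right)}}{-13322} = - \frac{38760}{-4081} + \frac{-169 + \left(-101\right)^{2} - -15857}{-13322} = \left(-38760\right) \left(- \frac{1}{4081}\right) + \left(-169 + 10201 + 15857\right) \left(- \frac{1}{13322}\right) = \frac{38760}{4081} + 25889 \left(- \frac{1}{13322}\right) = \frac{38760}{4081} - \frac{25889}{13322} = \frac{410707711}{54367082}$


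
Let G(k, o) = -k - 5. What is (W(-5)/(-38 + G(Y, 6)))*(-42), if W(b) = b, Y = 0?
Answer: -210/43 ≈ -4.8837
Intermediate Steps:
G(k, o) = -5 - k
(W(-5)/(-38 + G(Y, 6)))*(-42) = (-5/(-38 + (-5 - 1*0)))*(-42) = (-5/(-38 + (-5 + 0)))*(-42) = (-5/(-38 - 5))*(-42) = (-5/(-43))*(-42) = -1/43*(-5)*(-42) = (5/43)*(-42) = -210/43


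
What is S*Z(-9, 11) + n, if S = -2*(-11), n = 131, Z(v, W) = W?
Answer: 373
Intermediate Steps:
S = 22
S*Z(-9, 11) + n = 22*11 + 131 = 242 + 131 = 373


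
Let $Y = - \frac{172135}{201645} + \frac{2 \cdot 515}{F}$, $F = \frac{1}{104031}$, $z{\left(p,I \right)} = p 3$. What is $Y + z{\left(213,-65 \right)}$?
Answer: $\frac{4321355920774}{40329} \approx 1.0715 \cdot 10^{8}$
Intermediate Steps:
$z{\left(p,I \right)} = 3 p$
$F = \frac{1}{104031} \approx 9.6125 \cdot 10^{-6}$
$Y = \frac{4321330150543}{40329}$ ($Y = - \frac{172135}{201645} + 2 \cdot 515 \frac{1}{\frac{1}{104031}} = \left(-172135\right) \frac{1}{201645} + 1030 \cdot 104031 = - \frac{34427}{40329} + 107151930 = \frac{4321330150543}{40329} \approx 1.0715 \cdot 10^{8}$)
$Y + z{\left(213,-65 \right)} = \frac{4321330150543}{40329} + 3 \cdot 213 = \frac{4321330150543}{40329} + 639 = \frac{4321355920774}{40329}$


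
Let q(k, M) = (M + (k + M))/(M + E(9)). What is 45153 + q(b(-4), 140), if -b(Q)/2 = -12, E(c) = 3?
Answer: 6457183/143 ≈ 45155.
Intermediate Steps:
b(Q) = 24 (b(Q) = -2*(-12) = 24)
q(k, M) = (k + 2*M)/(3 + M) (q(k, M) = (M + (k + M))/(M + 3) = (M + (M + k))/(3 + M) = (k + 2*M)/(3 + M))
45153 + q(b(-4), 140) = 45153 + (24 + 2*140)/(3 + 140) = 45153 + (24 + 280)/143 = 45153 + (1/143)*304 = 45153 + 304/143 = 6457183/143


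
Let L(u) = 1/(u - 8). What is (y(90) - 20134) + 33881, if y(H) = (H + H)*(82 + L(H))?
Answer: 1168877/41 ≈ 28509.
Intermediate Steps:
L(u) = 1/(-8 + u)
y(H) = 2*H*(82 + 1/(-8 + H)) (y(H) = (H + H)*(82 + 1/(-8 + H)) = (2*H)*(82 + 1/(-8 + H)) = 2*H*(82 + 1/(-8 + H)))
(y(90) - 20134) + 33881 = (2*90*(-655 + 82*90)/(-8 + 90) - 20134) + 33881 = (2*90*(-655 + 7380)/82 - 20134) + 33881 = (2*90*(1/82)*6725 - 20134) + 33881 = (605250/41 - 20134) + 33881 = -220244/41 + 33881 = 1168877/41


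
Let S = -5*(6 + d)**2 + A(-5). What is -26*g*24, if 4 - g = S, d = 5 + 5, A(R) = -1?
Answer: -801840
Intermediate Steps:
d = 10
S = -1281 (S = -5*(6 + 10)**2 - 1 = -5*16**2 - 1 = -5*256 - 1 = -1280 - 1 = -1281)
g = 1285 (g = 4 - 1*(-1281) = 4 + 1281 = 1285)
-26*g*24 = -26*1285*24 = -33410*24 = -801840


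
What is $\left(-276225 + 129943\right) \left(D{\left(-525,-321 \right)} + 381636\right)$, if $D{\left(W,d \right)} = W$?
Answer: $-55749679302$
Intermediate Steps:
$\left(-276225 + 129943\right) \left(D{\left(-525,-321 \right)} + 381636\right) = \left(-276225 + 129943\right) \left(-525 + 381636\right) = \left(-146282\right) 381111 = -55749679302$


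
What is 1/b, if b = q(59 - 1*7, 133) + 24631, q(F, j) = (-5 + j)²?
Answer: 1/41015 ≈ 2.4381e-5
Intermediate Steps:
b = 41015 (b = (-5 + 133)² + 24631 = 128² + 24631 = 16384 + 24631 = 41015)
1/b = 1/41015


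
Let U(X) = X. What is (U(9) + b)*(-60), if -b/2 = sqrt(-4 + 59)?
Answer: -540 + 120*sqrt(55) ≈ 349.94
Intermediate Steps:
b = -2*sqrt(55) (b = -2*sqrt(-4 + 59) = -2*sqrt(55) ≈ -14.832)
(U(9) + b)*(-60) = (9 - 2*sqrt(55))*(-60) = -540 + 120*sqrt(55)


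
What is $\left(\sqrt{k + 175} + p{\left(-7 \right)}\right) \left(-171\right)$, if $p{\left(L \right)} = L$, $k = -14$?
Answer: $1197 - 171 \sqrt{161} \approx -972.75$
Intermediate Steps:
$\left(\sqrt{k + 175} + p{\left(-7 \right)}\right) \left(-171\right) = \left(\sqrt{-14 + 175} - 7\right) \left(-171\right) = \left(\sqrt{161} - 7\right) \left(-171\right) = \left(-7 + \sqrt{161}\right) \left(-171\right) = 1197 - 171 \sqrt{161}$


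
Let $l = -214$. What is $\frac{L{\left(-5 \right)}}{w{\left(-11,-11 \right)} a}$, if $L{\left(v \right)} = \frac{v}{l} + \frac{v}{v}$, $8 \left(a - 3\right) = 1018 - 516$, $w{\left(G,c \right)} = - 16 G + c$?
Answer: $\frac{146}{1547755} \approx 9.433 \cdot 10^{-5}$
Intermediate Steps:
$w{\left(G,c \right)} = c - 16 G$
$a = \frac{263}{4}$ ($a = 3 + \frac{1018 - 516}{8} = 3 + \frac{1}{8} \cdot 502 = 3 + \frac{251}{4} = \frac{263}{4} \approx 65.75$)
$L{\left(v \right)} = 1 - \frac{v}{214}$ ($L{\left(v \right)} = \frac{v}{-214} + \frac{v}{v} = v \left(- \frac{1}{214}\right) + 1 = - \frac{v}{214} + 1 = 1 - \frac{v}{214}$)
$\frac{L{\left(-5 \right)}}{w{\left(-11,-11 \right)} a} = \frac{1 - - \frac{5}{214}}{\left(-11 - -176\right) \frac{263}{4}} = \frac{1 + \frac{5}{214}}{\left(-11 + 176\right) \frac{263}{4}} = \frac{219}{214 \cdot 165 \cdot \frac{263}{4}} = \frac{219}{214 \cdot \frac{43395}{4}} = \frac{219}{214} \cdot \frac{4}{43395} = \frac{146}{1547755}$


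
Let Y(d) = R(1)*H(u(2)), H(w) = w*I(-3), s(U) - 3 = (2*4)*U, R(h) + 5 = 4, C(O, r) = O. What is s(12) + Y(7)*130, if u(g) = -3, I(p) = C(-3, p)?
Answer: -1071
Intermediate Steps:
I(p) = -3
R(h) = -1 (R(h) = -5 + 4 = -1)
s(U) = 3 + 8*U (s(U) = 3 + (2*4)*U = 3 + 8*U)
H(w) = -3*w (H(w) = w*(-3) = -3*w)
Y(d) = -9 (Y(d) = -(-3)*(-3) = -1*9 = -9)
s(12) + Y(7)*130 = (3 + 8*12) - 9*130 = (3 + 96) - 1170 = 99 - 1170 = -1071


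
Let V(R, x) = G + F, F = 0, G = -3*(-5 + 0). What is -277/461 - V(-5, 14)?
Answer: -7192/461 ≈ -15.601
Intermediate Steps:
G = 15 (G = -3*(-5) = 15)
V(R, x) = 15 (V(R, x) = 15 + 0 = 15)
-277/461 - V(-5, 14) = -277/461 - 1*15 = -277*1/461 - 15 = -277/461 - 15 = -7192/461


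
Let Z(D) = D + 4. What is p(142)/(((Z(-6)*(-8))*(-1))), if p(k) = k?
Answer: -71/8 ≈ -8.8750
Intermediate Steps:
Z(D) = 4 + D
p(142)/(((Z(-6)*(-8))*(-1))) = 142/((((4 - 6)*(-8))*(-1))) = 142/((-2*(-8)*(-1))) = 142/((16*(-1))) = 142/(-16) = 142*(-1/16) = -71/8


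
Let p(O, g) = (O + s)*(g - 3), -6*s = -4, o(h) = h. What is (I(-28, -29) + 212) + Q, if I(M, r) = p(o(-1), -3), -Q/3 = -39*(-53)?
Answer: -5987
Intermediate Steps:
Q = -6201 (Q = -(-117)*(-53) = -3*2067 = -6201)
s = ⅔ (s = -⅙*(-4) = ⅔ ≈ 0.66667)
p(O, g) = (-3 + g)*(⅔ + O) (p(O, g) = (O + ⅔)*(g - 3) = (⅔ + O)*(-3 + g) = (-3 + g)*(⅔ + O))
I(M, r) = 2 (I(M, r) = -2 - 3*(-1) + (⅔)*(-3) - 1*(-3) = -2 + 3 - 2 + 3 = 2)
(I(-28, -29) + 212) + Q = (2 + 212) - 6201 = 214 - 6201 = -5987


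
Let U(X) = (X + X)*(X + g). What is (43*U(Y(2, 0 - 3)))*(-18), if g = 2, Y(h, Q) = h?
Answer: -12384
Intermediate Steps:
U(X) = 2*X*(2 + X) (U(X) = (X + X)*(X + 2) = (2*X)*(2 + X) = 2*X*(2 + X))
(43*U(Y(2, 0 - 3)))*(-18) = (43*(2*2*(2 + 2)))*(-18) = (43*(2*2*4))*(-18) = (43*16)*(-18) = 688*(-18) = -12384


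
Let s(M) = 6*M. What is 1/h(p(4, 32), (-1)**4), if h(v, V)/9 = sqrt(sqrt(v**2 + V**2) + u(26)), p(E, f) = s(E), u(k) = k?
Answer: 1/(9*sqrt(26 + sqrt(577))) ≈ 0.015710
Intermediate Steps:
p(E, f) = 6*E
h(v, V) = 9*sqrt(26 + sqrt(V**2 + v**2)) (h(v, V) = 9*sqrt(sqrt(v**2 + V**2) + 26) = 9*sqrt(sqrt(V**2 + v**2) + 26) = 9*sqrt(26 + sqrt(V**2 + v**2)))
1/h(p(4, 32), (-1)**4) = 1/(9*sqrt(26 + sqrt(((-1)**4)**2 + (6*4)**2))) = 1/(9*sqrt(26 + sqrt(1**2 + 24**2))) = 1/(9*sqrt(26 + sqrt(1 + 576))) = 1/(9*sqrt(26 + sqrt(577)))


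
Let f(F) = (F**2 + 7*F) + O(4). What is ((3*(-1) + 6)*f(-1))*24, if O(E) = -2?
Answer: -576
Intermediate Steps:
f(F) = -2 + F**2 + 7*F (f(F) = (F**2 + 7*F) - 2 = -2 + F**2 + 7*F)
((3*(-1) + 6)*f(-1))*24 = ((3*(-1) + 6)*(-2 + (-1)**2 + 7*(-1)))*24 = ((-3 + 6)*(-2 + 1 - 7))*24 = (3*(-8))*24 = -24*24 = -576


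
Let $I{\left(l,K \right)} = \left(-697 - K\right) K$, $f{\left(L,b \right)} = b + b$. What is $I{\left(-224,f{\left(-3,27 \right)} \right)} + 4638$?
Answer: $-35916$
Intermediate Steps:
$f{\left(L,b \right)} = 2 b$
$I{\left(l,K \right)} = K \left(-697 - K\right)$
$I{\left(-224,f{\left(-3,27 \right)} \right)} + 4638 = - 2 \cdot 27 \left(697 + 2 \cdot 27\right) + 4638 = \left(-1\right) 54 \left(697 + 54\right) + 4638 = \left(-1\right) 54 \cdot 751 + 4638 = -40554 + 4638 = -35916$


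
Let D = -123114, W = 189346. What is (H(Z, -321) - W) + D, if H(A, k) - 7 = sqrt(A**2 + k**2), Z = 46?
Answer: -312453 + sqrt(105157) ≈ -3.1213e+5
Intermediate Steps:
H(A, k) = 7 + sqrt(A**2 + k**2)
(H(Z, -321) - W) + D = ((7 + sqrt(46**2 + (-321)**2)) - 1*189346) - 123114 = ((7 + sqrt(2116 + 103041)) - 189346) - 123114 = ((7 + sqrt(105157)) - 189346) - 123114 = (-189339 + sqrt(105157)) - 123114 = -312453 + sqrt(105157)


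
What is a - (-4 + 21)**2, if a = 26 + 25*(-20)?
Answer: -763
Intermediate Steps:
a = -474 (a = 26 - 500 = -474)
a - (-4 + 21)**2 = -474 - (-4 + 21)**2 = -474 - 1*17**2 = -474 - 1*289 = -474 - 289 = -763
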